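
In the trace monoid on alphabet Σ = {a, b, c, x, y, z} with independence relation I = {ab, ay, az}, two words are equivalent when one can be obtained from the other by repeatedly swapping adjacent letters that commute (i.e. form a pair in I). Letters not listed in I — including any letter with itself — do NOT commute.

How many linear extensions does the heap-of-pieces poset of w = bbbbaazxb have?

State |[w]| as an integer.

drop 0:b onto floor
drop 1:b onto {0:b}
drop 2:b onto {1:b}
drop 3:b onto {2:b}
drop 4:a onto floor
drop 5:a onto {4:a}
drop 6:z onto {3:b}
drop 7:x onto {5:a, 6:z}
drop 8:b onto {7:x}
ground layer = {0:b, 4:a}
drop-orders for the pieces not yet dropped (sum over which currently-grounded one goes next):
  1 to go: {8} 1
  2 to go: {7,8} 1
  3 to go: {5,7,8} 1  {6,7,8} 1
  4 to go: {3,6,7,8} 1  {4,5,7,8} 1  {5,6,7,8} 2
  5 to go: {2,3,6,7,8} 1  {3,5,6,7,8} 3  {4,5,6,7,8} 3
  6 to go: {1,2,3,6,7,8} 1  {2,3,5,6,7,8} 4  {3,4,5,6,7,8} 6
  7 to go: {0,1,2,3,6,7,8} 1  {1,2,3,5,6,7,8} 5  {2,3,4,5,6,7,8} 10
  if 0:b drops first: 15 orders
  if 4:a drops first: 6 orders
heap linearizations: 21

21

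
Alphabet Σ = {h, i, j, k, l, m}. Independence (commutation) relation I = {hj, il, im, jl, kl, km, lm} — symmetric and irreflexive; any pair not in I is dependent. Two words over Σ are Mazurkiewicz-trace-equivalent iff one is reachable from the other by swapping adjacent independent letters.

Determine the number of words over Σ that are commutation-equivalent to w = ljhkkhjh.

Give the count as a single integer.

9

0(l) covers ∅
1(j) covers ∅
2(h) covers 0:l
3(k) covers 1:j, 2:h
4(k) covers 3:k
5(h) covers 4:k
6(j) covers 4:k
7(h) covers 5:h
floor of heap: 0:l, 1:j
completions by unplaced set U, small U first (add the entries for U minus each lowest piece of U):
  |U|=1: {6}:1  {7}:1
  |U|=2: {5,7}:1  {6,7}:2
  |U|=3: {5,6,7}:3
  |U|=4: {4,5,6,7}:3
  |U|=5: {3,4,5,6,7}:3
  |U|=6: {1,3,4,5,6,7}:3  {2,3,4,5,6,7}:3
  start at 0(l): 6
  start at 1(j): 3
sum over floor = 9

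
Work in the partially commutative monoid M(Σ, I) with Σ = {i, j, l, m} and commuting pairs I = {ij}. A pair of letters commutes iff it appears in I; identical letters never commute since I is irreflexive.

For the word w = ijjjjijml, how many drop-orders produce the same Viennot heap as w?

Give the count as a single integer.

piece 0:i — minimal
piece 1:j — minimal
piece 2:j rests on {1:j}
piece 3:j rests on {2:j}
piece 4:j rests on {3:j}
piece 5:i rests on {0:i}
piece 6:j rests on {4:j}
piece 7:m rests on {5:i, 6:j}
piece 8:l rests on {7:m}
minimal pieces: {0:i, 1:j}
ways to finish when only these pieces remain (= sum over removing one remaining piece with nothing left below it):
  1 left: {8}→1
  2 left: {7,8}→1
  3 left: {5,7,8}→1  {6,7,8}→1
  4 left: {0,5,7,8}→1  {4,6,7,8}→1  {5,6,7,8}→2
  5 left: {0,5,6,7,8}→3  {3,4,6,7,8}→1  {4,5,6,7,8}→3
  6 left: {0,4,5,6,7,8}→6  {2,3,4,6,7,8}→1  {3,4,5,6,7,8}→4
  7 left: {0,3,4,5,6,7,8}→10  {1,2,3,4,6,7,8}→1  {2,3,4,5,6,7,8}→5
  placing 0:i first → 6 extensions
  placing 1:j first → 15 extensions
total linear extensions = 21

21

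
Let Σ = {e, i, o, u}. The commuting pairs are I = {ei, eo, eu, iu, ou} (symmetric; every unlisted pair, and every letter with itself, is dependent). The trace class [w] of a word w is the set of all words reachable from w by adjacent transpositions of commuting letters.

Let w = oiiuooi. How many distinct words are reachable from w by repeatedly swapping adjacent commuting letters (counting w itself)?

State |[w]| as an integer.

#0=o has no predecessor
#1=i depends on [0:o]
#2=i depends on [1:i]
#3=u has no predecessor
#4=o depends on [2:i]
#5=o depends on [4:o]
#6=i depends on [5:o]
sources: [0:o, 3:u]
N(rest) = Σ N(rest − s) over sources s of rest; N(one piece) = 1:
  size 1 → [3]=1  [6]=1
  size 2 → [3,6]=2  [5,6]=1
  size 3 → [3,5,6]=3  [4,5,6]=1
  size 4 → [2,4,5,6]=1  [3,4,5,6]=4
  size 5 → [1,2,4,5,6]=1  [2,3,4,5,6]=5
  first=0(o) contributes 6
  first=3(u) contributes 1
|[w]| = 7

7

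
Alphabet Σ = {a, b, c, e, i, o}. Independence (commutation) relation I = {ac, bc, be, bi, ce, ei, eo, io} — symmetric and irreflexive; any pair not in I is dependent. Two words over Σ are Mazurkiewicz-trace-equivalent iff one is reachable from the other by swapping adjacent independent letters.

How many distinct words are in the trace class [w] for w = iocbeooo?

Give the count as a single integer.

piece 0:i — minimal
piece 1:o — minimal
piece 2:c rests on {0:i, 1:o}
piece 3:b rests on {1:o}
piece 4:e — minimal
piece 5:o rests on {2:c, 3:b}
piece 6:o rests on {5:o}
piece 7:o rests on {6:o}
minimal pieces: {0:i, 1:o, 4:e}
ways to finish when only these pieces remain (= sum over removing one remaining piece with nothing left below it):
  1 left: {4}→1  {7}→1
  2 left: {4,7}→2  {6,7}→1
  3 left: {4,6,7}→3  {5,6,7}→1
  4 left: {2,5,6,7}→1  {3,5,6,7}→1  {4,5,6,7}→4
  5 left: {0,2,5,6,7}→1  {2,3,5,6,7}→2  {2,4,5,6,7}→5  {3,4,5,6,7}→5
  6 left: {0,2,3,5,6,7}→3  {0,2,4,5,6,7}→6  {1,2,3,5,6,7}→2  {2,3,4,5,6,7}→12
  placing 0:i first → 14 extensions
  placing 1:o first → 21 extensions
  placing 4:e first → 5 extensions
total linear extensions = 40

40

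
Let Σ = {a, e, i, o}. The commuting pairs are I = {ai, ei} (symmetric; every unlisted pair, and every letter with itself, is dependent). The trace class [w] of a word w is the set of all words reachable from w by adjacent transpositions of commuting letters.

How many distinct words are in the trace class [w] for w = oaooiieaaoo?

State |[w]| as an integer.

10

drop 0:o onto floor
drop 1:a onto {0:o}
drop 2:o onto {1:a}
drop 3:o onto {2:o}
drop 4:i onto {3:o}
drop 5:i onto {4:i}
drop 6:e onto {3:o}
drop 7:a onto {6:e}
drop 8:a onto {7:a}
drop 9:o onto {5:i, 8:a}
drop 10:o onto {9:o}
ground layer = {0:o}
drop-orders for the pieces not yet dropped (sum over which currently-grounded one goes next):
  1 to go: {10} 1
  2 to go: {9,10} 1
  3 to go: {5,9,10} 1  {8,9,10} 1
  4 to go: {4,5,9,10} 1  {5,8,9,10} 2  {7,8,9,10} 1
  5 to go: {4,5,8,9,10} 3  {5,7,8,9,10} 3  {6,7,8,9,10} 1
  6 to go: {4,5,7,8,9,10} 6  {5,6,7,8,9,10} 4
  7 to go: {4,5,6,7,8,9,10} 10
  8 to go: {3,4,5,6,7,8,9,10} 10
  9 to go: {2,3,4,5,6,7,8,9,10} 10
  if 0:o drops first: 10 orders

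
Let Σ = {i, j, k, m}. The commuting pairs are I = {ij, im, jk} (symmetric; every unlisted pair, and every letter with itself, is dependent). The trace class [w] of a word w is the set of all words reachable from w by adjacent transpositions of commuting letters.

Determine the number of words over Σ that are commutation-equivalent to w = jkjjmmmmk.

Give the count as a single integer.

4

#0=j has no predecessor
#1=k has no predecessor
#2=j depends on [0:j]
#3=j depends on [2:j]
#4=m depends on [1:k, 3:j]
#5=m depends on [4:m]
#6=m depends on [5:m]
#7=m depends on [6:m]
#8=k depends on [7:m]
sources: [0:j, 1:k]
N(rest) = Σ N(rest − s) over sources s of rest; N(one piece) = 1:
  size 1 → [8]=1
  size 2 → [7,8]=1
  size 3 → [6,7,8]=1
  size 4 → [5,6,7,8]=1
  size 5 → [4,5,6,7,8]=1
  size 6 → [1,4,5,6,7,8]=1  [3,4,5,6,7,8]=1
  size 7 → [1,3,4,5,6,7,8]=2  [2,3,4,5,6,7,8]=1
  first=0(j) contributes 3
  first=1(k) contributes 1
|[w]| = 4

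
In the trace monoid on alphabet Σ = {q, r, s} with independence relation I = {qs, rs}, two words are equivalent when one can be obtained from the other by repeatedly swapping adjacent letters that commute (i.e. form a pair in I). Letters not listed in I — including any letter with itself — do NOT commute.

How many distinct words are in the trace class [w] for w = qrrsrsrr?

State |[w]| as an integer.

0(q) covers ∅
1(r) covers 0:q
2(r) covers 1:r
3(s) covers ∅
4(r) covers 2:r
5(s) covers 3:s
6(r) covers 4:r
7(r) covers 6:r
floor of heap: 0:q, 3:s
completions by unplaced set U, small U first (add the entries for U minus each lowest piece of U):
  |U|=1: {5}:1  {7}:1
  |U|=2: {3,5}:1  {5,7}:2  {6,7}:1
  |U|=3: {3,5,7}:3  {4,6,7}:1  {5,6,7}:3
  |U|=4: {2,4,6,7}:1  {3,5,6,7}:6  {4,5,6,7}:4
  |U|=5: {1,2,4,6,7}:1  {2,4,5,6,7}:5  {3,4,5,6,7}:10
  |U|=6: {0,1,2,4,6,7}:1  {1,2,4,5,6,7}:6  {2,3,4,5,6,7}:15
  start at 0(q): 21
  start at 3(s): 7
sum over floor = 28

28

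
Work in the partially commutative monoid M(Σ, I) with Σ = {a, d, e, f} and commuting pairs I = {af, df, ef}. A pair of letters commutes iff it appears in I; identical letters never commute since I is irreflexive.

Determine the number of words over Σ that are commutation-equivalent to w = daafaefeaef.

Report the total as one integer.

#0=d has no predecessor
#1=a depends on [0:d]
#2=a depends on [1:a]
#3=f has no predecessor
#4=a depends on [2:a]
#5=e depends on [4:a]
#6=f depends on [3:f]
#7=e depends on [5:e]
#8=a depends on [7:e]
#9=e depends on [8:a]
#10=f depends on [6:f]
sources: [0:d, 3:f]
N(rest) = Σ N(rest − s) over sources s of rest; N(one piece) = 1:
  size 1 → [9]=1  [10]=1
  size 2 → [6,10]=1  [8,9]=1  [9,10]=2
  size 3 → [3,6,10]=1  [6,9,10]=3  [7,8,9]=1  [8,9,10]=3
  size 4 → [3,6,9,10]=4  [5,7,8,9]=1  [6,8,9,10]=6  [7,8,9,10]=4
  size 5 → [3,6,8,9,10]=10  [4,5,7,8,9]=1  [5,7,8,9,10]=5  [6,7,8,9,10]=10
  size 6 → [2,4,5,7,8,9]=1  [3,6,7,8,9,10]=20  [4,5,7,8,9,10]=6  [5,6,7,8,9,10]=15
  size 7 → [1,2,4,5,7,8,9]=1  [2,4,5,7,8,9,10]=7  [3,5,6,7,8,9,10]=35  [4,5,6,7,8,9,10]=21
  size 8 → [0,1,2,4,5,7,8,9]=1  [1,2,4,5,7,8,9,10]=8  [2,4,5,6,7,8,9,10]=28  [3,4,5,6,7,8,9,10]=56
  size 9 → [0,1,2,4,5,7,8,9,10]=9  [1,2,4,5,6,7,8,9,10]=36  [2,3,4,5,6,7,8,9,10]=84
  first=0(d) contributes 120
  first=3(f) contributes 45
|[w]| = 165

165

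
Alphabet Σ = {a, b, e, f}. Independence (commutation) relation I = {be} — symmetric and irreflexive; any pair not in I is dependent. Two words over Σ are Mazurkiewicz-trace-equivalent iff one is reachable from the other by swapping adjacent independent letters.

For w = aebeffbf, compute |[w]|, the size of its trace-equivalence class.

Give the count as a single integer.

3

#0=a has no predecessor
#1=e depends on [0:a]
#2=b depends on [0:a]
#3=e depends on [1:e]
#4=f depends on [2:b, 3:e]
#5=f depends on [4:f]
#6=b depends on [5:f]
#7=f depends on [6:b]
sources: [0:a]
N(rest) = Σ N(rest − s) over sources s of rest; N(one piece) = 1:
  size 1 → [7]=1
  size 2 → [6,7]=1
  size 3 → [5,6,7]=1
  size 4 → [4,5,6,7]=1
  size 5 → [2,4,5,6,7]=1  [3,4,5,6,7]=1
  size 6 → [1,3,4,5,6,7]=1  [2,3,4,5,6,7]=2
  first=0(a) contributes 3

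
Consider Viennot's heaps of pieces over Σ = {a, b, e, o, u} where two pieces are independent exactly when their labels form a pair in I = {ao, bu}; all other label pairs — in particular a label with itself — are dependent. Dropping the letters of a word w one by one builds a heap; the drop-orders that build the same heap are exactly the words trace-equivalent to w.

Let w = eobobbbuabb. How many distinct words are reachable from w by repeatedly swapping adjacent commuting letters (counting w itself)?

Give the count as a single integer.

4

0(e) covers ∅
1(o) covers 0:e
2(b) covers 1:o
3(o) covers 2:b
4(b) covers 3:o
5(b) covers 4:b
6(b) covers 5:b
7(u) covers 3:o
8(a) covers 6:b, 7:u
9(b) covers 8:a
10(b) covers 9:b
floor of heap: 0:e
completions by unplaced set U, small U first (add the entries for U minus each lowest piece of U):
  |U|=1: {10}:1
  |U|=2: {9,10}:1
  |U|=3: {8,9,10}:1
  |U|=4: {6,8,9,10}:1  {7,8,9,10}:1
  |U|=5: {5,6,8,9,10}:1  {6,7,8,9,10}:2
  |U|=6: {4,5,6,8,9,10}:1  {5,6,7,8,9,10}:3
  |U|=7: {4,5,6,7,8,9,10}:4
  |U|=8: {3,4,5,6,7,8,9,10}:4
  |U|=9: {2,3,4,5,6,7,8,9,10}:4
  start at 0(e): 4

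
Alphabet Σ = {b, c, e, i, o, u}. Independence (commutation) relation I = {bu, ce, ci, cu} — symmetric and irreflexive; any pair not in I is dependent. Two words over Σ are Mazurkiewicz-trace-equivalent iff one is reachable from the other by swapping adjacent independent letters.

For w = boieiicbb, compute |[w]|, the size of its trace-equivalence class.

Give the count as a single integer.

0(b) covers ∅
1(o) covers 0:b
2(i) covers 1:o
3(e) covers 2:i
4(i) covers 3:e
5(i) covers 4:i
6(c) covers 1:o
7(b) covers 5:i, 6:c
8(b) covers 7:b
floor of heap: 0:b
completions by unplaced set U, small U first (add the entries for U minus each lowest piece of U):
  |U|=1: {8}:1
  |U|=2: {7,8}:1
  |U|=3: {5,7,8}:1  {6,7,8}:1
  |U|=4: {4,5,7,8}:1  {5,6,7,8}:2
  |U|=5: {3,4,5,7,8}:1  {4,5,6,7,8}:3
  |U|=6: {2,3,4,5,7,8}:1  {3,4,5,6,7,8}:4
  |U|=7: {2,3,4,5,6,7,8}:5
  start at 0(b): 5

5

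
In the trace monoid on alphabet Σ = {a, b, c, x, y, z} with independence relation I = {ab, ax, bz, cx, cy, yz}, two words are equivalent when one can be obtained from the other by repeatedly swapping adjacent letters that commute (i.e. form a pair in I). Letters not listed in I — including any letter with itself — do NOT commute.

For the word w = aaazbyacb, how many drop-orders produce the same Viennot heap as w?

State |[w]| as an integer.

9

drop 0:a onto floor
drop 1:a onto {0:a}
drop 2:a onto {1:a}
drop 3:z onto {2:a}
drop 4:b onto floor
drop 5:y onto {2:a, 4:b}
drop 6:a onto {3:z, 5:y}
drop 7:c onto {6:a}
drop 8:b onto {7:c}
ground layer = {0:a, 4:b}
drop-orders for the pieces not yet dropped (sum over which currently-grounded one goes next):
  1 to go: {8} 1
  2 to go: {7,8} 1
  3 to go: {6,7,8} 1
  4 to go: {3,6,7,8} 1  {5,6,7,8} 1
  5 to go: {3,5,6,7,8} 2  {4,5,6,7,8} 1
  6 to go: {2,3,5,6,7,8} 2  {3,4,5,6,7,8} 3
  7 to go: {1,2,3,5,6,7,8} 2  {2,3,4,5,6,7,8} 5
  if 0:a drops first: 7 orders
  if 4:b drops first: 2 orders
heap linearizations: 9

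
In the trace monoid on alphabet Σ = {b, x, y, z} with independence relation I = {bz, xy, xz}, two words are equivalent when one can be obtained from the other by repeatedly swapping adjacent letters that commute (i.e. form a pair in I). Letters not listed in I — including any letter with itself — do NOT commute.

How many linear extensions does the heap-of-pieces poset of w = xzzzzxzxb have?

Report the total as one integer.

126

0(x) covers ∅
1(z) covers ∅
2(z) covers 1:z
3(z) covers 2:z
4(z) covers 3:z
5(x) covers 0:x
6(z) covers 4:z
7(x) covers 5:x
8(b) covers 7:x
floor of heap: 0:x, 1:z
completions by unplaced set U, small U first (add the entries for U minus each lowest piece of U):
  |U|=1: {6}:1  {8}:1
  |U|=2: {4,6}:1  {6,8}:2  {7,8}:1
  |U|=3: {3,4,6}:1  {4,6,8}:3  {5,7,8}:1  {6,7,8}:3
  |U|=4: {0,5,7,8}:1  {2,3,4,6}:1  {3,4,6,8}:4  {4,6,7,8}:6  {5,6,7,8}:4
  |U|=5: {0,5,6,7,8}:5  {1,2,3,4,6}:1  {2,3,4,6,8}:5  {3,4,6,7,8}:10  {4,5,6,7,8}:10
  |U|=6: {0,4,5,6,7,8}:15  {1,2,3,4,6,8}:6  {2,3,4,6,7,8}:15  {3,4,5,6,7,8}:20
  |U|=7: {0,3,4,5,6,7,8}:35  {1,2,3,4,6,7,8}:21  {2,3,4,5,6,7,8}:35
  start at 0(x): 56
  start at 1(z): 70
sum over floor = 126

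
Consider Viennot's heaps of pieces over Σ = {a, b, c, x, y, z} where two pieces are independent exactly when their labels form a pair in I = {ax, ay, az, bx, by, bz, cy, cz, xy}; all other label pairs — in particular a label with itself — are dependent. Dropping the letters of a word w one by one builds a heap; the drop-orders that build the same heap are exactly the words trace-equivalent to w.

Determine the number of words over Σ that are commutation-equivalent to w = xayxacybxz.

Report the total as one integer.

600

drop 0:x onto floor
drop 1:a onto floor
drop 2:y onto floor
drop 3:x onto {0:x}
drop 4:a onto {1:a}
drop 5:c onto {3:x, 4:a}
drop 6:y onto {2:y}
drop 7:b onto {5:c}
drop 8:x onto {5:c}
drop 9:z onto {6:y, 8:x}
ground layer = {0:x, 1:a, 2:y}
drop-orders for the pieces not yet dropped (sum over which currently-grounded one goes next):
  1 to go: {7} 1  {9} 1
  2 to go: {6,9} 1  {7,9} 2  {8,9} 1
  3 to go: {2,6,9} 1  {6,7,9} 3  {6,8,9} 2  {7,8,9} 3
  4 to go: {2,6,7,9} 4  {2,6,8,9} 3  {5,7,8,9} 3  {6,7,8,9} 8
  5 to go: {2,6,7,8,9} 15  {3,5,7,8,9} 3  {4,5,7,8,9} 3  {5,6,7,8,9} 11
  6 to go: {0,3,5,7,8,9} 3  {1,4,5,7,8,9} 3  {2,5,6,7,8,9} 26  {3,4,5,7,8,9} 6  {3,5,6,7,8,9} 14  {4,5,6,7,8,9} 14
  7 to go: {0,3,4,5,7,8,9} 9  {0,3,5,6,7,8,9} 17  {1,3,4,5,7,8,9} 9  {1,4,5,6,7,8,9} 17  {2,3,5,6,7,8,9} 40  {2,4,5,6,7,8,9} 40  {3,4,5,6,7,8,9} 34
  8 to go: {0,1,3,4,5,7,8,9} 18  {0,2,3,5,6,7,8,9} 57  {0,3,4,5,6,7,8,9} 60  {1,2,4,5,6,7,8,9} 57  {1,3,4,5,6,7,8,9} 60  {2,3,4,5,6,7,8,9} 114
  if 0:x drops first: 231 orders
  if 1:a drops first: 231 orders
  if 2:y drops first: 138 orders
heap linearizations: 600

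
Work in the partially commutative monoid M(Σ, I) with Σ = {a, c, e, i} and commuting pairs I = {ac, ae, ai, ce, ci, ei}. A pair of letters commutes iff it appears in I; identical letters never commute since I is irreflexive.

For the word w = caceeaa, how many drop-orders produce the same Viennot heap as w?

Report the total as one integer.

drop 0:c onto floor
drop 1:a onto floor
drop 2:c onto {0:c}
drop 3:e onto floor
drop 4:e onto {3:e}
drop 5:a onto {1:a}
drop 6:a onto {5:a}
ground layer = {0:c, 1:a, 3:e}
drop-orders for the pieces not yet dropped (sum over which currently-grounded one goes next):
  1 to go: {2} 1  {4} 1  {6} 1
  2 to go: {0,2} 1  {2,4} 2  {2,6} 2  {3,4} 1  {4,6} 2  {5,6} 1
  3 to go: {0,2,4} 3  {0,2,6} 3  {1,5,6} 1  {2,3,4} 3  {2,4,6} 6  {2,5,6} 3  {3,4,6} 3  {4,5,6} 3
  4 to go: {0,2,3,4} 6  {0,2,4,6} 12  {0,2,5,6} 6  {1,2,5,6} 4  {1,4,5,6} 4  {2,3,4,6} 12  {2,4,5,6} 12  {3,4,5,6} 6
  5 to go: {0,1,2,5,6} 10  {0,2,3,4,6} 30  {0,2,4,5,6} 30  {1,2,4,5,6} 20  {1,3,4,5,6} 10  {2,3,4,5,6} 30
  if 0:c drops first: 60 orders
  if 1:a drops first: 90 orders
  if 3:e drops first: 60 orders
heap linearizations: 210

210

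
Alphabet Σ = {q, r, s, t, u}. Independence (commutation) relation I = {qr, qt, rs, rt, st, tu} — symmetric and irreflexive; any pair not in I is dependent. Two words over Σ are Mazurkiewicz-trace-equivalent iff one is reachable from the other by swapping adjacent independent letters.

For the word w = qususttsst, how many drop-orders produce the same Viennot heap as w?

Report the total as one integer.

120

drop 0:q onto floor
drop 1:u onto {0:q}
drop 2:s onto {1:u}
drop 3:u onto {2:s}
drop 4:s onto {3:u}
drop 5:t onto floor
drop 6:t onto {5:t}
drop 7:s onto {4:s}
drop 8:s onto {7:s}
drop 9:t onto {6:t}
ground layer = {0:q, 5:t}
drop-orders for the pieces not yet dropped (sum over which currently-grounded one goes next):
  1 to go: {8} 1  {9} 1
  2 to go: {6,9} 1  {7,8} 1  {8,9} 2
  3 to go: {4,7,8} 1  {5,6,9} 1  {6,8,9} 3  {7,8,9} 3
  4 to go: {3,4,7,8} 1  {4,7,8,9} 4  {5,6,8,9} 4  {6,7,8,9} 6
  5 to go: {2,3,4,7,8} 1  {3,4,7,8,9} 5  {4,6,7,8,9} 10  {5,6,7,8,9} 10
  6 to go: {1,2,3,4,7,8} 1  {2,3,4,7,8,9} 6  {3,4,6,7,8,9} 15  {4,5,6,7,8,9} 20
  7 to go: {0,1,2,3,4,7,8} 1  {1,2,3,4,7,8,9} 7  {2,3,4,6,7,8,9} 21  {3,4,5,6,7,8,9} 35
  8 to go: {0,1,2,3,4,7,8,9} 8  {1,2,3,4,6,7,8,9} 28  {2,3,4,5,6,7,8,9} 56
  if 0:q drops first: 84 orders
  if 5:t drops first: 36 orders
heap linearizations: 120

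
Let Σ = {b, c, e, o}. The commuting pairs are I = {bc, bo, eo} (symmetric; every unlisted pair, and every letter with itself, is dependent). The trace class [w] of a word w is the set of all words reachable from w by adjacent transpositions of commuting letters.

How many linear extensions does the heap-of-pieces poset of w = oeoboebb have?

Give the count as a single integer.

drop 0:o onto floor
drop 1:e onto floor
drop 2:o onto {0:o}
drop 3:b onto {1:e}
drop 4:o onto {2:o}
drop 5:e onto {3:b}
drop 6:b onto {5:e}
drop 7:b onto {6:b}
ground layer = {0:o, 1:e}
drop-orders for the pieces not yet dropped (sum over which currently-grounded one goes next):
  1 to go: {4} 1  {7} 1
  2 to go: {2,4} 1  {4,7} 2  {6,7} 1
  3 to go: {0,2,4} 1  {2,4,7} 3  {4,6,7} 3  {5,6,7} 1
  4 to go: {0,2,4,7} 4  {2,4,6,7} 6  {3,5,6,7} 1  {4,5,6,7} 4
  5 to go: {0,2,4,6,7} 10  {1,3,5,6,7} 1  {2,4,5,6,7} 10  {3,4,5,6,7} 5
  6 to go: {0,2,4,5,6,7} 20  {1,3,4,5,6,7} 6  {2,3,4,5,6,7} 15
  if 0:o drops first: 21 orders
  if 1:e drops first: 35 orders
heap linearizations: 56

56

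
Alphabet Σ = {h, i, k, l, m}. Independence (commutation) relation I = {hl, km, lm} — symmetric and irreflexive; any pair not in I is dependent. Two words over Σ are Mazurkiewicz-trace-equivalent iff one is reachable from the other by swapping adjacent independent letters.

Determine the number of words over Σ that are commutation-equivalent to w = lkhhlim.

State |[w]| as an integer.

3

0(l) covers ∅
1(k) covers 0:l
2(h) covers 1:k
3(h) covers 2:h
4(l) covers 1:k
5(i) covers 3:h, 4:l
6(m) covers 5:i
floor of heap: 0:l
completions by unplaced set U, small U first (add the entries for U minus each lowest piece of U):
  |U|=1: {6}:1
  |U|=2: {5,6}:1
  |U|=3: {3,5,6}:1  {4,5,6}:1
  |U|=4: {2,3,5,6}:1  {3,4,5,6}:2
  |U|=5: {2,3,4,5,6}:3
  start at 0(l): 3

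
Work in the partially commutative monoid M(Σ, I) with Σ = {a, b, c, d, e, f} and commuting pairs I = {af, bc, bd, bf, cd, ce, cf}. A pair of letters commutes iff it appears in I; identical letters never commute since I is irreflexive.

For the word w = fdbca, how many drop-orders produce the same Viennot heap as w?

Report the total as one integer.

12

0(f) covers ∅
1(d) covers 0:f
2(b) covers ∅
3(c) covers ∅
4(a) covers 1:d, 2:b, 3:c
floor of heap: 0:f, 2:b, 3:c
completions by unplaced set U, small U first (add the entries for U minus each lowest piece of U):
  |U|=1: {4}:1
  |U|=2: {1,4}:1  {2,4}:1  {3,4}:1
  |U|=3: {0,1,4}:1  {1,2,4}:2  {1,3,4}:2  {2,3,4}:2
  start at 0(f): 6
  start at 2(b): 3
  start at 3(c): 3
sum over floor = 12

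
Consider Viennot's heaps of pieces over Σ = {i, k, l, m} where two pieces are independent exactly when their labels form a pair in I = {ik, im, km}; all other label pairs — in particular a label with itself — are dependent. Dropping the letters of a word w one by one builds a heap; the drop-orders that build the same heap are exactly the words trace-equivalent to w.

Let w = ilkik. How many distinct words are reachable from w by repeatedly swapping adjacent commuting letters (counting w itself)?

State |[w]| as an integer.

3

piece 0:i — minimal
piece 1:l rests on {0:i}
piece 2:k rests on {1:l}
piece 3:i rests on {1:l}
piece 4:k rests on {2:k}
minimal pieces: {0:i}
ways to finish when only these pieces remain (= sum over removing one remaining piece with nothing left below it):
  1 left: {3}→1  {4}→1
  2 left: {2,4}→1  {3,4}→2
  3 left: {2,3,4}→3
  placing 0:i first → 3 extensions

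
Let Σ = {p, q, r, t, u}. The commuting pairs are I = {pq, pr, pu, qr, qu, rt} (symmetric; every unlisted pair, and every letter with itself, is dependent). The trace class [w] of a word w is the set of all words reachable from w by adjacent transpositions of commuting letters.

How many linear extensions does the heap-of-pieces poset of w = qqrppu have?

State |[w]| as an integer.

90

0(q) covers ∅
1(q) covers 0:q
2(r) covers ∅
3(p) covers ∅
4(p) covers 3:p
5(u) covers 2:r
floor of heap: 0:q, 2:r, 3:p
completions by unplaced set U, small U first (add the entries for U minus each lowest piece of U):
  |U|=1: {1}:1  {4}:1  {5}:1
  |U|=2: {0,1}:1  {1,4}:2  {1,5}:2  {2,5}:1  {3,4}:1  {4,5}:2
  |U|=3: {0,1,4}:3  {0,1,5}:3  {1,2,5}:3  {1,3,4}:3  {1,4,5}:6  {2,4,5}:3  {3,4,5}:3
  |U|=4: {0,1,2,5}:6  {0,1,3,4}:6  {0,1,4,5}:12  {1,2,4,5}:12  {1,3,4,5}:12  {2,3,4,5}:6
  start at 0(q): 30
  start at 2(r): 30
  start at 3(p): 30
sum over floor = 90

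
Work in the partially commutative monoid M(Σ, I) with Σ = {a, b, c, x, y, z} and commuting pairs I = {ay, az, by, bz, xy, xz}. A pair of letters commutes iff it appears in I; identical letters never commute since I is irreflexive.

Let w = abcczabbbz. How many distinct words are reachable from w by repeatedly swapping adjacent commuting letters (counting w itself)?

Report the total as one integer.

15

0(a) covers ∅
1(b) covers 0:a
2(c) covers 1:b
3(c) covers 2:c
4(z) covers 3:c
5(a) covers 3:c
6(b) covers 5:a
7(b) covers 6:b
8(b) covers 7:b
9(z) covers 4:z
floor of heap: 0:a
completions by unplaced set U, small U first (add the entries for U minus each lowest piece of U):
  |U|=1: {8}:1  {9}:1
  |U|=2: {4,9}:1  {7,8}:1  {8,9}:2
  |U|=3: {4,8,9}:3  {6,7,8}:1  {7,8,9}:3
  |U|=4: {4,7,8,9}:6  {5,6,7,8}:1  {6,7,8,9}:4
  |U|=5: {4,6,7,8,9}:10  {5,6,7,8,9}:5
  |U|=6: {4,5,6,7,8,9}:15
  |U|=7: {3,4,5,6,7,8,9}:15
  |U|=8: {2,3,4,5,6,7,8,9}:15
  start at 0(a): 15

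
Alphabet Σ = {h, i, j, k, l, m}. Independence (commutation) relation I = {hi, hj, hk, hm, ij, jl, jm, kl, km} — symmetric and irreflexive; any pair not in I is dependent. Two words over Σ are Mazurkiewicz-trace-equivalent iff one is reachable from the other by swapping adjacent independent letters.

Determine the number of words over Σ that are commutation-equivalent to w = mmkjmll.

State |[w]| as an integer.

0(m) covers ∅
1(m) covers 0:m
2(k) covers ∅
3(j) covers 2:k
4(m) covers 1:m
5(l) covers 4:m
6(l) covers 5:l
floor of heap: 0:m, 2:k
completions by unplaced set U, small U first (add the entries for U minus each lowest piece of U):
  |U|=1: {3}:1  {6}:1
  |U|=2: {2,3}:1  {3,6}:2  {5,6}:1
  |U|=3: {2,3,6}:3  {3,5,6}:3  {4,5,6}:1
  |U|=4: {1,4,5,6}:1  {2,3,5,6}:6  {3,4,5,6}:4
  |U|=5: {0,1,4,5,6}:1  {1,3,4,5,6}:5  {2,3,4,5,6}:10
  start at 0(m): 15
  start at 2(k): 6
sum over floor = 21

21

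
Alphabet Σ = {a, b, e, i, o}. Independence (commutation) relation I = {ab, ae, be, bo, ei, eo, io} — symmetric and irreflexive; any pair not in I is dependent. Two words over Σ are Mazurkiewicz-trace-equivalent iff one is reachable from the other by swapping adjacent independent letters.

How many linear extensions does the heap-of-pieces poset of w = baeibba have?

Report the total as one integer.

42

piece 0:b — minimal
piece 1:a — minimal
piece 2:e — minimal
piece 3:i rests on {0:b, 1:a}
piece 4:b rests on {3:i}
piece 5:b rests on {4:b}
piece 6:a rests on {3:i}
minimal pieces: {0:b, 1:a, 2:e}
ways to finish when only these pieces remain (= sum over removing one remaining piece with nothing left below it):
  1 left: {2}→1  {5}→1  {6}→1
  2 left: {2,5}→2  {2,6}→2  {4,5}→1  {5,6}→2
  3 left: {2,4,5}→3  {2,5,6}→6  {4,5,6}→3
  4 left: {2,4,5,6}→12  {3,4,5,6}→3
  5 left: {0,3,4,5,6}→3  {1,3,4,5,6}→3  {2,3,4,5,6}→15
  placing 0:b first → 18 extensions
  placing 1:a first → 18 extensions
  placing 2:e first → 6 extensions
total linear extensions = 42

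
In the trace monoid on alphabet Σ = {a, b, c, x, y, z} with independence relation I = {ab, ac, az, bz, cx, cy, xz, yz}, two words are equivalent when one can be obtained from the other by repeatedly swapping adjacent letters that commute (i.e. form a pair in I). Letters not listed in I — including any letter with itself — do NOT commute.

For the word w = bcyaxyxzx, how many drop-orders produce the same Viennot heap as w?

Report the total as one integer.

28

piece 0:b — minimal
piece 1:c rests on {0:b}
piece 2:y rests on {0:b}
piece 3:a rests on {2:y}
piece 4:x rests on {3:a}
piece 5:y rests on {4:x}
piece 6:x rests on {5:y}
piece 7:z rests on {1:c}
piece 8:x rests on {6:x}
minimal pieces: {0:b}
ways to finish when only these pieces remain (= sum over removing one remaining piece with nothing left below it):
  1 left: {7}→1  {8}→1
  2 left: {1,7}→1  {6,8}→1  {7,8}→2
  3 left: {1,7,8}→3  {5,6,8}→1  {6,7,8}→3
  4 left: {1,6,7,8}→6  {4,5,6,8}→1  {5,6,7,8}→4
  5 left: {1,5,6,7,8}→10  {3,4,5,6,8}→1  {4,5,6,7,8}→5
  6 left: {1,4,5,6,7,8}→15  {2,3,4,5,6,8}→1  {3,4,5,6,7,8}→6
  7 left: {1,3,4,5,6,7,8}→21  {2,3,4,5,6,7,8}→7
  placing 0:b first → 28 extensions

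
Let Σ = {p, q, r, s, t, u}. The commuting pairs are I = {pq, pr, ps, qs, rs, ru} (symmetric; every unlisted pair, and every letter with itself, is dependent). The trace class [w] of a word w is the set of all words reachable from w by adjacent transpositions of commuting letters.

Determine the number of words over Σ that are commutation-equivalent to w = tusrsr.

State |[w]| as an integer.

10

0(t) covers ∅
1(u) covers 0:t
2(s) covers 1:u
3(r) covers 0:t
4(s) covers 2:s
5(r) covers 3:r
floor of heap: 0:t
completions by unplaced set U, small U first (add the entries for U minus each lowest piece of U):
  |U|=1: {4}:1  {5}:1
  |U|=2: {2,4}:1  {3,5}:1  {4,5}:2
  |U|=3: {1,2,4}:1  {2,4,5}:3  {3,4,5}:3
  |U|=4: {1,2,4,5}:4  {2,3,4,5}:6
  start at 0(t): 10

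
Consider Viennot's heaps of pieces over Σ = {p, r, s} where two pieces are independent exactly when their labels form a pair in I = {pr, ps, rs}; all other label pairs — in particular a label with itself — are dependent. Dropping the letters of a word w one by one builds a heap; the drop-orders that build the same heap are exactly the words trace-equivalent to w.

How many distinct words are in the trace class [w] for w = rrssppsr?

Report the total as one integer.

560

piece 0:r — minimal
piece 1:r rests on {0:r}
piece 2:s — minimal
piece 3:s rests on {2:s}
piece 4:p — minimal
piece 5:p rests on {4:p}
piece 6:s rests on {3:s}
piece 7:r rests on {1:r}
minimal pieces: {0:r, 2:s, 4:p}
ways to finish when only these pieces remain (= sum over removing one remaining piece with nothing left below it):
  1 left: {5}→1  {6}→1  {7}→1
  2 left: {1,7}→1  {3,6}→1  {4,5}→1  {5,6}→2  {5,7}→2  {6,7}→2
  3 left: {0,1,7}→1  {1,5,7}→3  {1,6,7}→3  {2,3,6}→1  {3,5,6}→3  {3,6,7}→3  {4,5,6}→3  {4,5,7}→3  {5,6,7}→6
  4 left: {0,1,5,7}→4  {0,1,6,7}→4  {1,3,6,7}→6  {1,4,5,7}→6  {1,5,6,7}→12  {2,3,5,6}→4  {2,3,6,7}→4  {3,4,5,6}→6  {3,5,6,7}→12  {4,5,6,7}→12
  5 left: {0,1,3,6,7}→10  {0,1,4,5,7}→10  {0,1,5,6,7}→20  {1,2,3,6,7}→10  {1,3,5,6,7}→30  {1,4,5,6,7}→30  {2,3,4,5,6}→10  {2,3,5,6,7}→20  {3,4,5,6,7}→30
  6 left: {0,1,2,3,6,7}→20  {0,1,3,5,6,7}→60  {0,1,4,5,6,7}→60  {1,2,3,5,6,7}→60  {1,3,4,5,6,7}→90  {2,3,4,5,6,7}→60
  placing 0:r first → 210 extensions
  placing 2:s first → 210 extensions
  placing 4:p first → 140 extensions
total linear extensions = 560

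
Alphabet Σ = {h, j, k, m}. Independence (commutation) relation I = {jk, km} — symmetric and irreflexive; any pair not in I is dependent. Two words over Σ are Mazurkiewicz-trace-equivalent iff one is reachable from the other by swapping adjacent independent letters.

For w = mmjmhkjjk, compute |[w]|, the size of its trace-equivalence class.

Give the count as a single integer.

6

0(m) covers ∅
1(m) covers 0:m
2(j) covers 1:m
3(m) covers 2:j
4(h) covers 3:m
5(k) covers 4:h
6(j) covers 4:h
7(j) covers 6:j
8(k) covers 5:k
floor of heap: 0:m
completions by unplaced set U, small U first (add the entries for U minus each lowest piece of U):
  |U|=1: {7}:1  {8}:1
  |U|=2: {5,8}:1  {6,7}:1  {7,8}:2
  |U|=3: {5,7,8}:3  {6,7,8}:3
  |U|=4: {5,6,7,8}:6
  |U|=5: {4,5,6,7,8}:6
  |U|=6: {3,4,5,6,7,8}:6
  |U|=7: {2,3,4,5,6,7,8}:6
  start at 0(m): 6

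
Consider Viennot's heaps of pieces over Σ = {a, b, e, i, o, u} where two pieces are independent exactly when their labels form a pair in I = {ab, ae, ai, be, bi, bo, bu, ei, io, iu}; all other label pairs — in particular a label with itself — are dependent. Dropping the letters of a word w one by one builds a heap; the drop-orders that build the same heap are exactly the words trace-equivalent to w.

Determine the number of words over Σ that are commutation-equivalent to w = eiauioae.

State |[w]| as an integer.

112

0(e) covers ∅
1(i) covers ∅
2(a) covers ∅
3(u) covers 0:e, 2:a
4(i) covers 1:i
5(o) covers 3:u
6(a) covers 5:o
7(e) covers 5:o
floor of heap: 0:e, 1:i, 2:a
completions by unplaced set U, small U first (add the entries for U minus each lowest piece of U):
  |U|=1: {4}:1  {6}:1  {7}:1
  |U|=2: {1,4}:1  {4,6}:2  {4,7}:2  {6,7}:2
  |U|=3: {1,4,6}:3  {1,4,7}:3  {4,6,7}:6  {5,6,7}:2
  |U|=4: {1,4,6,7}:12  {3,5,6,7}:2  {4,5,6,7}:8
  |U|=5: {0,3,5,6,7}:2  {1,4,5,6,7}:20  {2,3,5,6,7}:2  {3,4,5,6,7}:10
  |U|=6: {0,2,3,5,6,7}:4  {0,3,4,5,6,7}:12  {1,3,4,5,6,7}:30  {2,3,4,5,6,7}:12
  start at 0(e): 42
  start at 1(i): 28
  start at 2(a): 42
sum over floor = 112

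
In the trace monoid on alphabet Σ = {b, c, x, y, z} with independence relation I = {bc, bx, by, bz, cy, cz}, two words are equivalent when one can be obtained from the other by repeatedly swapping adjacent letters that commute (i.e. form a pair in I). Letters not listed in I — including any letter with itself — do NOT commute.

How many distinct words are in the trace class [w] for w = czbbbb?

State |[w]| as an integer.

30

piece 0:c — minimal
piece 1:z — minimal
piece 2:b — minimal
piece 3:b rests on {2:b}
piece 4:b rests on {3:b}
piece 5:b rests on {4:b}
minimal pieces: {0:c, 1:z, 2:b}
ways to finish when only these pieces remain (= sum over removing one remaining piece with nothing left below it):
  1 left: {0}→1  {1}→1  {5}→1
  2 left: {0,1}→2  {0,5}→2  {1,5}→2  {4,5}→1
  3 left: {0,1,5}→6  {0,4,5}→3  {1,4,5}→3  {3,4,5}→1
  4 left: {0,1,4,5}→12  {0,3,4,5}→4  {1,3,4,5}→4  {2,3,4,5}→1
  placing 0:c first → 5 extensions
  placing 1:z first → 5 extensions
  placing 2:b first → 20 extensions
total linear extensions = 30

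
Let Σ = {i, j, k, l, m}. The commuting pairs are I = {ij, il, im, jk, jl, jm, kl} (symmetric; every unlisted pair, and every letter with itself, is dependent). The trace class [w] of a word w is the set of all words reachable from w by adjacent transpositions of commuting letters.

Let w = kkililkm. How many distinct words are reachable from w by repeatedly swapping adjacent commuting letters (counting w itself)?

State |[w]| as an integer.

21

piece 0:k — minimal
piece 1:k rests on {0:k}
piece 2:i rests on {1:k}
piece 3:l — minimal
piece 4:i rests on {2:i}
piece 5:l rests on {3:l}
piece 6:k rests on {4:i}
piece 7:m rests on {5:l, 6:k}
minimal pieces: {0:k, 3:l}
ways to finish when only these pieces remain (= sum over removing one remaining piece with nothing left below it):
  1 left: {7}→1
  2 left: {5,7}→1  {6,7}→1
  3 left: {3,5,7}→1  {4,6,7}→1  {5,6,7}→2
  4 left: {2,4,6,7}→1  {3,5,6,7}→3  {4,5,6,7}→3
  5 left: {1,2,4,6,7}→1  {2,4,5,6,7}→4  {3,4,5,6,7}→6
  6 left: {0,1,2,4,6,7}→1  {1,2,4,5,6,7}→5  {2,3,4,5,6,7}→10
  placing 0:k first → 15 extensions
  placing 3:l first → 6 extensions
total linear extensions = 21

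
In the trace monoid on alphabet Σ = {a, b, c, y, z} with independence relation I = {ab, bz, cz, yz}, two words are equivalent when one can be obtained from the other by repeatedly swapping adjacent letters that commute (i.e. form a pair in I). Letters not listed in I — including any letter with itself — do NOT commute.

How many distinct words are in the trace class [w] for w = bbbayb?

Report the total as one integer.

4

0(b) covers ∅
1(b) covers 0:b
2(b) covers 1:b
3(a) covers ∅
4(y) covers 2:b, 3:a
5(b) covers 4:y
floor of heap: 0:b, 3:a
completions by unplaced set U, small U first (add the entries for U minus each lowest piece of U):
  |U|=1: {5}:1
  |U|=2: {4,5}:1
  |U|=3: {2,4,5}:1  {3,4,5}:1
  |U|=4: {1,2,4,5}:1  {2,3,4,5}:2
  start at 0(b): 3
  start at 3(a): 1
sum over floor = 4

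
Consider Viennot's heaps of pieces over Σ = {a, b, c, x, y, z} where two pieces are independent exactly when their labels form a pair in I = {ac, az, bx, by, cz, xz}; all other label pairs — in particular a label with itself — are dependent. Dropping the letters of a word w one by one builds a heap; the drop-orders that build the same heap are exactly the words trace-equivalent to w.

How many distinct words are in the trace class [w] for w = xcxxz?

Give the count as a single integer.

5

drop 0:x onto floor
drop 1:c onto {0:x}
drop 2:x onto {1:c}
drop 3:x onto {2:x}
drop 4:z onto floor
ground layer = {0:x, 4:z}
drop-orders for the pieces not yet dropped (sum over which currently-grounded one goes next):
  1 to go: {3} 1  {4} 1
  2 to go: {2,3} 1  {3,4} 2
  3 to go: {1,2,3} 1  {2,3,4} 3
  if 0:x drops first: 4 orders
  if 4:z drops first: 1 orders
heap linearizations: 5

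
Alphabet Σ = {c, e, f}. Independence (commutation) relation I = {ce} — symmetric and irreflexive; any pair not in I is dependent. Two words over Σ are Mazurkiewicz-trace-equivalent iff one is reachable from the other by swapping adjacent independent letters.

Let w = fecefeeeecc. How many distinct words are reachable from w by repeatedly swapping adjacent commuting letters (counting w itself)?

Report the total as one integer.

piece 0:f — minimal
piece 1:e rests on {0:f}
piece 2:c rests on {0:f}
piece 3:e rests on {1:e}
piece 4:f rests on {2:c, 3:e}
piece 5:e rests on {4:f}
piece 6:e rests on {5:e}
piece 7:e rests on {6:e}
piece 8:e rests on {7:e}
piece 9:c rests on {4:f}
piece 10:c rests on {9:c}
minimal pieces: {0:f}
ways to finish when only these pieces remain (= sum over removing one remaining piece with nothing left below it):
  1 left: {8}→1  {10}→1
  2 left: {7,8}→1  {8,10}→2  {9,10}→1
  3 left: {6,7,8}→1  {7,8,10}→3  {8,9,10}→3
  4 left: {5,6,7,8}→1  {6,7,8,10}→4  {7,8,9,10}→6
  5 left: {5,6,7,8,10}→5  {6,7,8,9,10}→10
  6 left: {5,6,7,8,9,10}→15
  7 left: {4,5,6,7,8,9,10}→15
  8 left: {2,4,5,6,7,8,9,10}→15  {3,4,5,6,7,8,9,10}→15
  9 left: {1,3,4,5,6,7,8,9,10}→15  {2,3,4,5,6,7,8,9,10}→30
  placing 0:f first → 45 extensions

45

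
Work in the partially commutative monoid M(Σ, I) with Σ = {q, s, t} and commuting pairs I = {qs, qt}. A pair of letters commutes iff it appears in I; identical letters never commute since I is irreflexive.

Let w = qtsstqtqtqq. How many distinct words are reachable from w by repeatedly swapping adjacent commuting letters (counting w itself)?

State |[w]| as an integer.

0(q) covers ∅
1(t) covers ∅
2(s) covers 1:t
3(s) covers 2:s
4(t) covers 3:s
5(q) covers 0:q
6(t) covers 4:t
7(q) covers 5:q
8(t) covers 6:t
9(q) covers 7:q
10(q) covers 9:q
floor of heap: 0:q, 1:t
completions by unplaced set U, small U first (add the entries for U minus each lowest piece of U):
  |U|=1: {8}:1  {10}:1
  |U|=2: {6,8}:1  {8,10}:2  {9,10}:1
  |U|=3: {4,6,8}:1  {6,8,10}:3  {7,9,10}:1  {8,9,10}:3
  |U|=4: {3,4,6,8}:1  {4,6,8,10}:4  {5,7,9,10}:1  {6,8,9,10}:6  {7,8,9,10}:4
  |U|=5: {0,5,7,9,10}:1  {2,3,4,6,8}:1  {3,4,6,8,10}:5  {4,6,8,9,10}:10  {5,7,8,9,10}:5  {6,7,8,9,10}:10
  |U|=6: {0,5,7,8,9,10}:6  {1,2,3,4,6,8}:1  {2,3,4,6,8,10}:6  {3,4,6,8,9,10}:15  {4,6,7,8,9,10}:20  {5,6,7,8,9,10}:15
  |U|=7: {0,5,6,7,8,9,10}:21  {1,2,3,4,6,8,10}:7  {2,3,4,6,8,9,10}:21  {3,4,6,7,8,9,10}:35  {4,5,6,7,8,9,10}:35
  |U|=8: {0,4,5,6,7,8,9,10}:56  {1,2,3,4,6,8,9,10}:28  {2,3,4,6,7,8,9,10}:56  {3,4,5,6,7,8,9,10}:70
  |U|=9: {0,3,4,5,6,7,8,9,10}:126  {1,2,3,4,6,7,8,9,10}:84  {2,3,4,5,6,7,8,9,10}:126
  start at 0(q): 210
  start at 1(t): 252
sum over floor = 462

462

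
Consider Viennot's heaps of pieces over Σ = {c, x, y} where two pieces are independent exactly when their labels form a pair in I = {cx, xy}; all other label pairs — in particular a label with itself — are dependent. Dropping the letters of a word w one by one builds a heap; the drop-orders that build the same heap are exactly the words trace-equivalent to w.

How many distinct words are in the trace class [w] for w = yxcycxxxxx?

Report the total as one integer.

210

piece 0:y — minimal
piece 1:x — minimal
piece 2:c rests on {0:y}
piece 3:y rests on {2:c}
piece 4:c rests on {3:y}
piece 5:x rests on {1:x}
piece 6:x rests on {5:x}
piece 7:x rests on {6:x}
piece 8:x rests on {7:x}
piece 9:x rests on {8:x}
minimal pieces: {0:y, 1:x}
ways to finish when only these pieces remain (= sum over removing one remaining piece with nothing left below it):
  1 left: {4}→1  {9}→1
  2 left: {3,4}→1  {4,9}→2  {8,9}→1
  3 left: {2,3,4}→1  {3,4,9}→3  {4,8,9}→3  {7,8,9}→1
  4 left: {0,2,3,4}→1  {2,3,4,9}→4  {3,4,8,9}→6  {4,7,8,9}→4  {6,7,8,9}→1
  5 left: {0,2,3,4,9}→5  {2,3,4,8,9}→10  {3,4,7,8,9}→10  {4,6,7,8,9}→5  {5,6,7,8,9}→1
  6 left: {0,2,3,4,8,9}→15  {1,5,6,7,8,9}→1  {2,3,4,7,8,9}→20  {3,4,6,7,8,9}→15  {4,5,6,7,8,9}→6
  7 left: {0,2,3,4,7,8,9}→35  {1,4,5,6,7,8,9}→7  {2,3,4,6,7,8,9}→35  {3,4,5,6,7,8,9}→21
  8 left: {0,2,3,4,6,7,8,9}→70  {1,3,4,5,6,7,8,9}→28  {2,3,4,5,6,7,8,9}→56
  placing 0:y first → 84 extensions
  placing 1:x first → 126 extensions
total linear extensions = 210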